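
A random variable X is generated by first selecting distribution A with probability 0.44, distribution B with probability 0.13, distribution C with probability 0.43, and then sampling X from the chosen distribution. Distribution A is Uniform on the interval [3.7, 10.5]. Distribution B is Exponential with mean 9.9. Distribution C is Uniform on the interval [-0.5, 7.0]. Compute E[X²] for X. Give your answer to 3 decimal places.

55.916

For each component E[X²] = Var + (mean)², giving A: 54.2633; B: 196.02; C: 15.25.
Overall E[X²] = 0.44·54.2633 + 0.13·196.02 + 0.43·15.25 = 55.916.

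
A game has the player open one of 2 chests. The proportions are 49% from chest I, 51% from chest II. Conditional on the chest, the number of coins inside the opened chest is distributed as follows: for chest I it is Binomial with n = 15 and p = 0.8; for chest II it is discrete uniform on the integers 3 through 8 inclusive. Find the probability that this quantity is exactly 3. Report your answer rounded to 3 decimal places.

0.085

Conditional on each chest, P(X = 3): I: 9.54204e-07; II: 0.166667.
By total probability, P(X = 3) = 0.49·9.54204e-07 + 0.51·0.166667 = 0.0850005.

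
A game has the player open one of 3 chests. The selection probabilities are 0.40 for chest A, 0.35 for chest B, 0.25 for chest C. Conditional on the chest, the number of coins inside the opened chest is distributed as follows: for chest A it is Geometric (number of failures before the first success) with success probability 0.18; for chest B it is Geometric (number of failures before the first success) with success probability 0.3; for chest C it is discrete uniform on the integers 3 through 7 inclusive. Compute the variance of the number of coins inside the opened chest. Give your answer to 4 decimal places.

Per component, A: μ=4.55556, E[X²]=46.0617; B: μ=2.33333, E[X²]=13.2222; C: μ=5, E[X²]=27.
E[X] = 0.4·4.55556 + 0.35·2.33333 + 0.25·5 = 3.88889.
E[X²] = 0.4·46.0617 + 0.35·13.2222 + 0.25·27 = 29.8025.
Var(X) = E[X²] − (E[X])² = 29.8025 − 15.1235 = 14.679.

14.6790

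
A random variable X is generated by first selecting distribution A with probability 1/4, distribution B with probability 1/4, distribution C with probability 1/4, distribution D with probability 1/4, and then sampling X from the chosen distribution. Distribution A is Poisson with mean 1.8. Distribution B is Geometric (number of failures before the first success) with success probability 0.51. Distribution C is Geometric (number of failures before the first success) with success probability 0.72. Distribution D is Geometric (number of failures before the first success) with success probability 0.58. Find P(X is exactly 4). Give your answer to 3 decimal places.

0.031

Conditional on each component, P(X = 4): A: 0.0723017; B: 0.0294005; C: 0.00442552; D: 0.0180478.
By total probability, P(X = 4) = 0.25·0.0723017 + 0.25·0.0294005 + 0.25·0.00442552 + 0.25·0.0180478 = 0.0310439.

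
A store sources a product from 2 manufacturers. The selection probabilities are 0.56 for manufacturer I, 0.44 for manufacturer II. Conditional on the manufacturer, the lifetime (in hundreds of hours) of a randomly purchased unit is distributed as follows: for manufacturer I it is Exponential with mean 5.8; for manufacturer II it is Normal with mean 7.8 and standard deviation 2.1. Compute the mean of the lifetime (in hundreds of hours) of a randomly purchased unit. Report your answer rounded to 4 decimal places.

Component means — I: 5.8; II: 7.8.
E[X] = 0.56·5.8 + 0.44·7.8 = 6.68.

6.6800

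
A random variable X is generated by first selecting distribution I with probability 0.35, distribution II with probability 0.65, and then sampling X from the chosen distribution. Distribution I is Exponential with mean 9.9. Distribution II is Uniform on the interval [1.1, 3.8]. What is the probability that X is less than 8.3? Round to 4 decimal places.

0.8487

Conditional on each component, P(X < 8.3): I: 0.567591; II: 1.
By total probability, P(X < 8.3) = 0.35·0.567591 + 0.65·1 = 0.848657.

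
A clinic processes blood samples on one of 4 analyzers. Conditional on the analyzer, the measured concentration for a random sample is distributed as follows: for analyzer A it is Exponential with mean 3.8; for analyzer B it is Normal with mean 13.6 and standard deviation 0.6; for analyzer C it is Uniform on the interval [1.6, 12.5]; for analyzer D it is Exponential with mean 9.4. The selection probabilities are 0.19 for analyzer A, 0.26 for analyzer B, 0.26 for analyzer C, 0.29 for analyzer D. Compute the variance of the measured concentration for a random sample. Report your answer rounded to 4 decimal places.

Per component, A: μ=3.8, E[X²]=28.88; B: μ=13.6, E[X²]=185.32; C: μ=7.05, E[X²]=59.6033; D: μ=9.4, E[X²]=176.72.
E[X] = 0.19·3.8 + 0.26·13.6 + 0.26·7.05 + 0.29·9.4 = 8.817.
E[X²] = 0.19·28.88 + 0.26·185.32 + 0.26·59.6033 + 0.29·176.72 = 120.416.
Var(X) = E[X²] − (E[X])² = 120.416 − 77.7395 = 42.6766.

42.6766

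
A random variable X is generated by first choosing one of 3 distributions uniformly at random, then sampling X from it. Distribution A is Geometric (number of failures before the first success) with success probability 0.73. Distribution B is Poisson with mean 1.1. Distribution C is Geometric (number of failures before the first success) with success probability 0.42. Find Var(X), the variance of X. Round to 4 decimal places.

1.8131

Per component, A: μ=0.369863, E[X²]=0.64346; B: μ=1.1, E[X²]=2.31; C: μ=1.38095, E[X²]=5.19501.
E[X] = 0.333333·0.369863 + 0.333333·1.1 + 0.333333·1.38095 = 0.950272.
E[X²] = 0.333333·0.64346 + 0.333333·2.31 + 0.333333·5.19501 = 2.71616.
Var(X) = E[X²] − (E[X])² = 2.71616 − 0.903016 = 1.81314.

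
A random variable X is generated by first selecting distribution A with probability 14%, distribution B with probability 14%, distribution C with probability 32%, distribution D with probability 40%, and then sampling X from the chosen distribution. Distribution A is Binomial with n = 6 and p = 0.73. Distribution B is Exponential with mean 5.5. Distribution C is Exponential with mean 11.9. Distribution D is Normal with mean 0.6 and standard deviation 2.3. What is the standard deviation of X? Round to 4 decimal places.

8.6437

Per component, A: μ=4.38, E[X²]=20.367; B: μ=5.5, E[X²]=60.5; C: μ=11.9, E[X²]=283.22; D: μ=0.6, E[X²]=5.65.
E[X] = 0.14·4.38 + 0.14·5.5 + 0.32·11.9 + 0.4·0.6 = 5.4312.
E[X²] = 0.14·20.367 + 0.14·60.5 + 0.32·283.22 + 0.4·5.65 = 104.212.
Var(X) = E[X²] − (E[X])² = 104.212 − 29.4979 = 74.7138.
SD(X) = √74.7138 = 8.64372.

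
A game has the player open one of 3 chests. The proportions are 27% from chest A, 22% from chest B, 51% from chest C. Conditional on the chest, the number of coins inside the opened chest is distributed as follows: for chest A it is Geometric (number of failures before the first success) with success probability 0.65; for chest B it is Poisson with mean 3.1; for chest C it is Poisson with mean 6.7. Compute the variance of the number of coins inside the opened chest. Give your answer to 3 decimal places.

11.394

Per component, A: μ=0.538462, E[X²]=1.11834; B: μ=3.1, E[X²]=12.71; C: μ=6.7, E[X²]=51.59.
E[X] = 0.27·0.538462 + 0.22·3.1 + 0.51·6.7 = 4.24438.
E[X²] = 0.27·1.11834 + 0.22·12.71 + 0.51·51.59 = 29.4091.
Var(X) = E[X²] − (E[X])² = 29.4091 − 18.0148 = 11.3943.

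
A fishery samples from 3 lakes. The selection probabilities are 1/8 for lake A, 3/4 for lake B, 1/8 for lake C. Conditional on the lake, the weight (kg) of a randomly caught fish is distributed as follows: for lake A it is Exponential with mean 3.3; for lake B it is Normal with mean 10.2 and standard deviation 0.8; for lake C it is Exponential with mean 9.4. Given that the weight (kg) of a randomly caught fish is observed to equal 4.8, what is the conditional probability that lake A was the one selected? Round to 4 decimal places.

Likelihoods f(4.8 | ·): A: 0.0707595; B: 6.36867e-11; C: 0.0638417.
Posterior ∝ prior × likelihood. Numerator for A: 0.125·0.0707595 = 0.00884494.
Normalizing constant: 0.125·0.0707595 + 0.75·6.36867e-11 + 0.125·0.0638417 = 0.0168252.
P(A | observation) = 0.00884494 / 0.0168252 = 0.525697.

0.5257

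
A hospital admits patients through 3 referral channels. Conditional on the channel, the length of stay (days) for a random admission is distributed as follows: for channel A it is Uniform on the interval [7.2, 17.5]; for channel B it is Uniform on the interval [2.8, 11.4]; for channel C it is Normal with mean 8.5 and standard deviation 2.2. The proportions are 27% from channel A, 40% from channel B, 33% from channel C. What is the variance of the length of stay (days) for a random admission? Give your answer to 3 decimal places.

Per component, A: μ=12.35, E[X²]=161.363; B: μ=7.1, E[X²]=56.5733; C: μ=8.5, E[X²]=77.09.
E[X] = 0.27·12.35 + 0.4·7.1 + 0.33·8.5 = 8.9795.
E[X²] = 0.27·161.363 + 0.4·56.5733 + 0.33·77.09 = 91.6371.
Var(X) = E[X²] − (E[X])² = 91.6371 − 80.6314 = 11.0057.

11.006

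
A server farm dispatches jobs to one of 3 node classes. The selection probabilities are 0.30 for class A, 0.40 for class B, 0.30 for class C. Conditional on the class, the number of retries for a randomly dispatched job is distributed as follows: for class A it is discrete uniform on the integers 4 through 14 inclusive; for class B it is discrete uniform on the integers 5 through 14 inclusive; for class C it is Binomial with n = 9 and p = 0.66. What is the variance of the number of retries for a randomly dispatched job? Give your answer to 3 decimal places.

9.299

Per component, A: μ=9, E[X²]=91; B: μ=9.5, E[X²]=98.5; C: μ=5.94, E[X²]=37.3032.
E[X] = 0.3·9 + 0.4·9.5 + 0.3·5.94 = 8.282.
E[X²] = 0.3·91 + 0.4·98.5 + 0.3·37.3032 = 77.891.
Var(X) = E[X²] − (E[X])² = 77.891 − 68.5915 = 9.29944.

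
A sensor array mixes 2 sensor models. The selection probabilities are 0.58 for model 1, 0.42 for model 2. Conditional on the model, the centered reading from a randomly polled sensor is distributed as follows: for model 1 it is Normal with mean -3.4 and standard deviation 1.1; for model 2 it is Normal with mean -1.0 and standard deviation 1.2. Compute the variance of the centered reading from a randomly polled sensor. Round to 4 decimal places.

Per component, 1: μ=-3.4, E[X²]=12.77; 2: μ=-1, E[X²]=2.44.
E[X] = 0.58·-3.4 + 0.42·-1 = -2.392.
E[X²] = 0.58·12.77 + 0.42·2.44 = 8.4314.
Var(X) = E[X²] − (E[X])² = 8.4314 − 5.72166 = 2.70974.

2.7097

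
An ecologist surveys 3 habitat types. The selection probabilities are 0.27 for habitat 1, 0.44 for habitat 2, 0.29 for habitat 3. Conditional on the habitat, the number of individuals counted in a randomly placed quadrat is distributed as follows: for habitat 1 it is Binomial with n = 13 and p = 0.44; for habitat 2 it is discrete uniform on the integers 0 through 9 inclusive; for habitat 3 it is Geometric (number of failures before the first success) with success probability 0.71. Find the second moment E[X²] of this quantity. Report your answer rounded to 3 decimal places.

For each component E[X²] = Var + (mean)², giving 1: 35.9216; 2: 28.5; 3: 0.742115.
Overall E[X²] = 0.27·35.9216 + 0.44·28.5 + 0.29·0.742115 = 22.454.

22.454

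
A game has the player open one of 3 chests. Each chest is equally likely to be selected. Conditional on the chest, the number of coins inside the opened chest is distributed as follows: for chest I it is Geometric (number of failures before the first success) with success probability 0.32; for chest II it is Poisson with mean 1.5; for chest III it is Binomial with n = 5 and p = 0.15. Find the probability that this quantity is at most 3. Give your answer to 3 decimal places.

Conditional on each chest, P(X ≤ 3): I: 0.786186; II: 0.934358; III: 0.997772.
By total probability, P(X ≤ 3) = 0.333333·0.786186 + 0.333333·0.934358 + 0.333333·0.997772 = 0.906105.

0.906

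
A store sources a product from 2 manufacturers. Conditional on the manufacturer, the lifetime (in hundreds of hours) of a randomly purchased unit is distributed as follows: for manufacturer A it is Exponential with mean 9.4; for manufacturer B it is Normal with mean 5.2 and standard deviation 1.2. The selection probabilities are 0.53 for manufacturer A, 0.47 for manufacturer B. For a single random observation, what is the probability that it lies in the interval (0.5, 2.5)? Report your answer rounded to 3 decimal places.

Conditional on each manufacturer, P(0.5 < X < 2.5): A: 0.181727; B: 0.0121796.
By total probability, P(0.5 < X < 2.5) = 0.53·0.181727 + 0.47·0.0121796 = 0.10204.

0.102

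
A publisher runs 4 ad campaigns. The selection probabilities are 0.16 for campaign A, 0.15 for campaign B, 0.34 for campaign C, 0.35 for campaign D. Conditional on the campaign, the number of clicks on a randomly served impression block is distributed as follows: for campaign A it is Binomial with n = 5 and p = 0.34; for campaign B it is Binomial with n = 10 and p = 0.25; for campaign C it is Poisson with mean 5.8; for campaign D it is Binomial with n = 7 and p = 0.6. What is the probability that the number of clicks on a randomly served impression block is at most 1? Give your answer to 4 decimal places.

0.1218

Conditional on each campaign, P(X ≤ 1): A: 0.447804; B: 0.244025; C: 0.0205874; D: 0.0188416.
By total probability, P(X ≤ 1) = 0.16·0.447804 + 0.15·0.244025 + 0.34·0.0205874 + 0.35·0.0188416 = 0.121847.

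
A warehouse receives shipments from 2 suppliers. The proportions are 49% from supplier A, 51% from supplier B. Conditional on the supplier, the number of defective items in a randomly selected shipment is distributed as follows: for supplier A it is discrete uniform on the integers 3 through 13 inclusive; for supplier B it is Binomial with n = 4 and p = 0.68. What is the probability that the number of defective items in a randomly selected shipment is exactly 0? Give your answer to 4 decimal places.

0.0053

Conditional on each supplier, P(X = 0): A: 0; B: 0.0104858.
By total probability, P(X = 0) = 0.49·0 + 0.51·0.0104858 = 0.00534774.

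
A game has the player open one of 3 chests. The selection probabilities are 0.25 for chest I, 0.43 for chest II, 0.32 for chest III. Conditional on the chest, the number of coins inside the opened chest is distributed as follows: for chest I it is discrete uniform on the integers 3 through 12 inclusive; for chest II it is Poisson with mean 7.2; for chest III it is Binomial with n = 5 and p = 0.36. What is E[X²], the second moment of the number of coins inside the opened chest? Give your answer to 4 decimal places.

For each component E[X²] = Var + (mean)², giving I: 64.5; II: 59.04; III: 4.392.
Overall E[X²] = 0.25·64.5 + 0.43·59.04 + 0.32·4.392 = 42.9176.

42.9176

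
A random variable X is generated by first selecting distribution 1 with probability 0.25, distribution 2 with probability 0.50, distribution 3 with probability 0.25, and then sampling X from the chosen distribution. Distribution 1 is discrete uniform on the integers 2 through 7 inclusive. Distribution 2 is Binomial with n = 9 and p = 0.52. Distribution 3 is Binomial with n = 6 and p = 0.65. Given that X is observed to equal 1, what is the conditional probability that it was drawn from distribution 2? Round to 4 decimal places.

0.5629

Likelihoods P(X=1 | ·): 1: 0; 2: 0.0131879; 3: 0.0204835.
Posterior ∝ prior × likelihood. Numerator for 2: 0.5·0.0131879 = 0.00659395.
Normalizing constant: 0.25·0 + 0.5·0.0131879 + 0.25·0.0204835 = 0.0117148.
P(2 | observation) = 0.00659395 / 0.0117148 = 0.562872.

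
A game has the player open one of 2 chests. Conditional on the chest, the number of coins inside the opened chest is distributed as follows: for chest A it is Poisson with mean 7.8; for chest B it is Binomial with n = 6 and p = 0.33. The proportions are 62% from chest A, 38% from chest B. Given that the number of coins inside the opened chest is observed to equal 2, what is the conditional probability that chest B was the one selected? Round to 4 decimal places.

0.9418

Likelihoods P(X=2 | ·): A: 0.0124641; B: 0.329169.
Posterior ∝ prior × likelihood. Numerator for B: 0.38·0.329169 = 0.125084.
Normalizing constant: 0.62·0.0124641 + 0.38·0.329169 = 0.132812.
P(B | observation) = 0.125084 / 0.132812 = 0.941814.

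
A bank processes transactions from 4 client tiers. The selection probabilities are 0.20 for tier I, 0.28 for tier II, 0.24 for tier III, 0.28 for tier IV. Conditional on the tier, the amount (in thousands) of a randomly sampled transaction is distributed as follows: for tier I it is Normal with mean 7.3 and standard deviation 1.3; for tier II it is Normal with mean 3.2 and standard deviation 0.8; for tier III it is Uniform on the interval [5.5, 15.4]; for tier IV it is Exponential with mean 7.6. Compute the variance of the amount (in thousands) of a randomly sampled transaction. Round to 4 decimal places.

25.6687

Per component, I: μ=7.3, E[X²]=54.98; II: μ=3.2, E[X²]=10.88; III: μ=10.45, E[X²]=117.37; IV: μ=7.6, E[X²]=115.52.
E[X] = 0.2·7.3 + 0.28·3.2 + 0.24·10.45 + 0.28·7.6 = 6.992.
E[X²] = 0.2·54.98 + 0.28·10.88 + 0.24·117.37 + 0.28·115.52 = 74.5568.
Var(X) = E[X²] − (E[X])² = 74.5568 − 48.8881 = 25.6687.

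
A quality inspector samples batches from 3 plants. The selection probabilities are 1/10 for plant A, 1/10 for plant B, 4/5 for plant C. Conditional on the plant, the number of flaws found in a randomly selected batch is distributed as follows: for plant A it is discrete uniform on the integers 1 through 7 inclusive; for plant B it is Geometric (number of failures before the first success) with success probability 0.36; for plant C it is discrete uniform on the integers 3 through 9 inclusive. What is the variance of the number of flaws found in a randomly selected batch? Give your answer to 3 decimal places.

Per component, A: μ=4, E[X²]=20; B: μ=1.77778, E[X²]=8.09877; C: μ=6, E[X²]=40.
E[X] = 0.1·4 + 0.1·1.77778 + 0.8·6 = 5.37778.
E[X²] = 0.1·20 + 0.1·8.09877 + 0.8·40 = 34.8099.
Var(X) = E[X²] − (E[X])² = 34.8099 − 28.9205 = 5.88938.

5.889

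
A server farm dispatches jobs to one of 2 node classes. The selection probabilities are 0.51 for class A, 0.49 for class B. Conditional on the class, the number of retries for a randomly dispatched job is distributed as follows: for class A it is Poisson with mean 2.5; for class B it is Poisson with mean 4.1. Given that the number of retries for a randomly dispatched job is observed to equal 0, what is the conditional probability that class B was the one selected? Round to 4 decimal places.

Likelihoods P(X=0 | ·): A: 0.082085; B: 0.0165727.
Posterior ∝ prior × likelihood. Numerator for B: 0.49·0.0165727 = 0.00812061.
Normalizing constant: 0.51·0.082085 + 0.49·0.0165727 = 0.049984.
P(B | observation) = 0.00812061 / 0.049984 = 0.162464.

0.1625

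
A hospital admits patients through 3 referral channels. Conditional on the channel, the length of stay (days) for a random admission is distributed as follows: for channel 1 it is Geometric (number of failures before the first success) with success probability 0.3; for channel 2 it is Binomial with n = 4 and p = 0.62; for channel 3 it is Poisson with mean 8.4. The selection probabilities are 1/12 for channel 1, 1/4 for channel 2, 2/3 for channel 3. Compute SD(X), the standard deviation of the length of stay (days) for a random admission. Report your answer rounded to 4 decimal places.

Per component, 1: μ=2.33333, E[X²]=13.2222; 2: μ=2.48, E[X²]=7.0928; 3: μ=8.4, E[X²]=78.96.
E[X] = 0.0833333·2.33333 + 0.25·2.48 + 0.666667·8.4 = 6.41444.
E[X²] = 0.0833333·13.2222 + 0.25·7.0928 + 0.666667·78.96 = 55.5151.
Var(X) = E[X²] − (E[X])² = 55.5151 − 41.1451 = 14.37.
SD(X) = √14.37 = 3.79077.

3.7908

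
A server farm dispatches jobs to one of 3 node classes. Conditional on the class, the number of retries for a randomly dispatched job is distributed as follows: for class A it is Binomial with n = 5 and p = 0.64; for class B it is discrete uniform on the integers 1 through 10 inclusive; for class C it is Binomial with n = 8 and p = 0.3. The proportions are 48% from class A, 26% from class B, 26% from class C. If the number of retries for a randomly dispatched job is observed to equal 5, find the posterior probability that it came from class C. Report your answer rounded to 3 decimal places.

Likelihoods P(X=5 | ·): A: 0.107374; B: 0.1; C: 0.0466754.
Posterior ∝ prior × likelihood. Numerator for C: 0.26·0.0466754 = 0.0121356.
Normalizing constant: 0.48·0.107374 + 0.26·0.1 + 0.26·0.0466754 = 0.0896752.
P(C | observation) = 0.0121356 / 0.0896752 = 0.135329.

0.135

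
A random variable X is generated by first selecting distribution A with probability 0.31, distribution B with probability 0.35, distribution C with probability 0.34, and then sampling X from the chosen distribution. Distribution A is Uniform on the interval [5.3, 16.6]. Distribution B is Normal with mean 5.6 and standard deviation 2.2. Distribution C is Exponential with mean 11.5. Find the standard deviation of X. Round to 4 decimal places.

7.5655

Per component, A: μ=10.95, E[X²]=130.543; B: μ=5.6, E[X²]=36.2; C: μ=11.5, E[X²]=264.5.
E[X] = 0.31·10.95 + 0.35·5.6 + 0.34·11.5 = 9.2645.
E[X²] = 0.31·130.543 + 0.35·36.2 + 0.34·264.5 = 143.068.
Var(X) = E[X²] − (E[X])² = 143.068 − 85.831 = 57.2375.
SD(X) = √57.2375 = 7.56555.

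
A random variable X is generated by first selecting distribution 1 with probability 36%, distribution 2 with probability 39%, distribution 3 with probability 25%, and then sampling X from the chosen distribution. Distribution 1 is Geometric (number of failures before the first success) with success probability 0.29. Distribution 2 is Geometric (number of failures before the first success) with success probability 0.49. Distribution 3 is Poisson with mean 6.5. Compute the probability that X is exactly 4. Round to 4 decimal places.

0.0674

Conditional on each component, P(X = 4): 1: 0.0736939; 2: 0.0331495; 3: 0.111822.
By total probability, P(X = 4) = 0.36·0.0736939 + 0.39·0.0331495 + 0.25·0.111822 = 0.0674136.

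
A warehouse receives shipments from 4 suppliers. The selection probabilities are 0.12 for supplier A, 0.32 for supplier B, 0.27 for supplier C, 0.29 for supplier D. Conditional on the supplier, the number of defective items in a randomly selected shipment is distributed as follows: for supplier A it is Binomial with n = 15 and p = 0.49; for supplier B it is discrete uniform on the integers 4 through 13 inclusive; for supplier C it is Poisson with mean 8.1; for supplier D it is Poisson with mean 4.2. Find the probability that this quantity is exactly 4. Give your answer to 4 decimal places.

0.1088

Conditional on each supplier, P(X = 4): A: 0.0477737; B: 0.1; C: 0.0544432; D: 0.194424.
By total probability, P(X = 4) = 0.12·0.0477737 + 0.32·0.1 + 0.27·0.0544432 + 0.29·0.194424 = 0.108815.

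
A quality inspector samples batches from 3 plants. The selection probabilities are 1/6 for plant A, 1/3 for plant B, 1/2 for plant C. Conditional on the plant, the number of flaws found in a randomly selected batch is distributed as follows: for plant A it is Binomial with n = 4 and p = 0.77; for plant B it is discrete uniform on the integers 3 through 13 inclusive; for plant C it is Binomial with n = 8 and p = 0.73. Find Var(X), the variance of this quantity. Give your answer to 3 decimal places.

Per component, A: μ=3.08, E[X²]=10.1948; B: μ=8, E[X²]=74; C: μ=5.84, E[X²]=35.6824.
E[X] = 0.166667·3.08 + 0.333333·8 + 0.5·5.84 = 6.1.
E[X²] = 0.166667·10.1948 + 0.333333·74 + 0.5·35.6824 = 44.207.
Var(X) = E[X²] − (E[X])² = 44.207 − 37.21 = 6.997.

6.997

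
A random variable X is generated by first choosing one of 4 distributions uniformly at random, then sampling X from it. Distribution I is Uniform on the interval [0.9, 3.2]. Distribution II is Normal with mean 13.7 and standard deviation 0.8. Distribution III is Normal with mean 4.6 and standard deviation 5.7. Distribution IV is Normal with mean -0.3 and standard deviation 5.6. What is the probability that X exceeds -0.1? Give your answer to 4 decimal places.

0.8202

Conditional on each component, P(X > -0.1): I: 1; II: 1; III: 0.79519; IV: 0.485755.
By total probability, P(X > -0.1) = 0.25·1 + 0.25·1 + 0.25·0.79519 + 0.25·0.485755 = 0.820236.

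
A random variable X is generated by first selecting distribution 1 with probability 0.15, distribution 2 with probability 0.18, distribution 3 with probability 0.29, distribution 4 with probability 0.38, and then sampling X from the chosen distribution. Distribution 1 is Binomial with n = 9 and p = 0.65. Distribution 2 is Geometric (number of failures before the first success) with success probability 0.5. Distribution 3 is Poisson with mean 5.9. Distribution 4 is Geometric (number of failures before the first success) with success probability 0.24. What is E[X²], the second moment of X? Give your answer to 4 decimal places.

26.6108

For each component E[X²] = Var + (mean)², giving 1: 36.27; 2: 3; 3: 40.71; 4: 23.2222.
Overall E[X²] = 0.15·36.27 + 0.18·3 + 0.29·40.71 + 0.38·23.2222 = 26.6108.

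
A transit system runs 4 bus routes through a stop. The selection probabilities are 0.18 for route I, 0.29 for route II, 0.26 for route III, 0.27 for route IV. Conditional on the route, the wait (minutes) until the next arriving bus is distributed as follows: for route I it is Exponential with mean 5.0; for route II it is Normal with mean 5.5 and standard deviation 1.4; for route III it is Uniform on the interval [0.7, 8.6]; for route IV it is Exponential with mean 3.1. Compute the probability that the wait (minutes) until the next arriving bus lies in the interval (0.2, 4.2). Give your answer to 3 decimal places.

Conditional on each route, P(0.2 < X < 4.2): I: 0.529079; II: 0.176479; III: 0.443038; IV: 0.679532.
By total probability, P(0.2 < X < 4.2) = 0.18·0.529079 + 0.29·0.176479 + 0.26·0.443038 + 0.27·0.679532 = 0.445077.

0.445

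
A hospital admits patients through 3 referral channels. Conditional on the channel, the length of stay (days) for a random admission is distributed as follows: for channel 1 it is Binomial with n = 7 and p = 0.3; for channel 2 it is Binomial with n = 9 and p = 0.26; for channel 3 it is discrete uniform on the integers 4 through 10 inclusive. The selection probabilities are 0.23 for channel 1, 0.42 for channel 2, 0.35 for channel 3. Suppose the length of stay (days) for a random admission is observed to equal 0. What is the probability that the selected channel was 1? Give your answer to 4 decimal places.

Likelihoods P(X=0 | ·): 1: 0.0823543; 2: 0.0665404; 3: 0.
Posterior ∝ prior × likelihood. Numerator for 1: 0.23·0.0823543 = 0.0189415.
Normalizing constant: 0.23·0.0823543 + 0.42·0.0665404 + 0.35·0 = 0.0468885.
P(1 | observation) = 0.0189415 / 0.0468885 = 0.403969.

0.4040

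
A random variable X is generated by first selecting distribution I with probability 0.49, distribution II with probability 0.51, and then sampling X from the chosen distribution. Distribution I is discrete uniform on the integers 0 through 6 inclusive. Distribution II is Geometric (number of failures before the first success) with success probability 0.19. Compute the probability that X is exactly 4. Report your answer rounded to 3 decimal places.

Conditional on each component, P(X = 4): I: 0.142857; II: 0.0817888.
By total probability, P(X = 4) = 0.49·0.142857 + 0.51·0.0817888 = 0.111712.

0.112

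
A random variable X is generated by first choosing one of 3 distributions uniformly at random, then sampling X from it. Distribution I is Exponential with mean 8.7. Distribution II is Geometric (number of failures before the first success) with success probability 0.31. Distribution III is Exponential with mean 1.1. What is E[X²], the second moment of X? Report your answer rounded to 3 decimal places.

For each component E[X²] = Var + (mean)², giving I: 151.38; II: 12.1342; III: 2.42.
Overall E[X²] = 0.333333·151.38 + 0.333333·12.1342 + 0.333333·2.42 = 55.3114.

55.311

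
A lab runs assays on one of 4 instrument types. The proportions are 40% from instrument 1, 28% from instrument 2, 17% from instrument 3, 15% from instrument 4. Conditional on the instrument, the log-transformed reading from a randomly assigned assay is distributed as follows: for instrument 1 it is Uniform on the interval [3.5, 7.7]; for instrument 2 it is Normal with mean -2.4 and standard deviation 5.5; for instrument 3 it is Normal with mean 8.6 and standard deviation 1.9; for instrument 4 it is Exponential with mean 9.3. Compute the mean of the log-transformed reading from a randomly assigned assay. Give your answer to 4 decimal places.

4.4250

Component means — 1: 5.6; 2: -2.4; 3: 8.6; 4: 9.3.
E[X] = 0.4·5.6 + 0.28·-2.4 + 0.17·8.6 + 0.15·9.3 = 4.425.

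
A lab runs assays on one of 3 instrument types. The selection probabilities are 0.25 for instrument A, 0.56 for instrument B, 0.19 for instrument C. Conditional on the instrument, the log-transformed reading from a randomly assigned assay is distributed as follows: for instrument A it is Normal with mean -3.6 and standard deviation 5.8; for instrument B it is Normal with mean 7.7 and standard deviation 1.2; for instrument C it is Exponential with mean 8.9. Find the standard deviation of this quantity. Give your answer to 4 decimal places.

Per component, A: μ=-3.6, E[X²]=46.6; B: μ=7.7, E[X²]=60.73; C: μ=8.9, E[X²]=158.42.
E[X] = 0.25·-3.6 + 0.56·7.7 + 0.19·8.9 = 5.103.
E[X²] = 0.25·46.6 + 0.56·60.73 + 0.19·158.42 = 75.7586.
Var(X) = E[X²] − (E[X])² = 75.7586 − 26.0406 = 49.718.
SD(X) = √49.718 = 7.0511.

7.0511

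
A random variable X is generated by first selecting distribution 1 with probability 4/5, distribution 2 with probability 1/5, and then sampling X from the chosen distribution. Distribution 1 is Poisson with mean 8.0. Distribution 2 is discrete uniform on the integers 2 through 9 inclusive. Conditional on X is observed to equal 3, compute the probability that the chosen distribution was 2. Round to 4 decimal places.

Likelihoods P(X=3 | ·): 1: 0.0286261; 2: 0.125.
Posterior ∝ prior × likelihood. Numerator for 2: 0.2·0.125 = 0.025.
Normalizing constant: 0.8·0.0286261 + 0.2·0.125 = 0.0479009.
P(2 | observation) = 0.025 / 0.0479009 = 0.521911.

0.5219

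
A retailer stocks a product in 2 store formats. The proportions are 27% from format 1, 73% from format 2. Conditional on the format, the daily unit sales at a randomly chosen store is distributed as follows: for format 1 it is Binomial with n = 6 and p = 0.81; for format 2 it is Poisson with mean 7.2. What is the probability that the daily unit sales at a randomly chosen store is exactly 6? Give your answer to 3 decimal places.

0.182

Conditional on each format, P(X = 6): 1: 0.28243; 2: 0.144458.
By total probability, P(X = 6) = 0.27·0.28243 + 0.73·0.144458 = 0.18171.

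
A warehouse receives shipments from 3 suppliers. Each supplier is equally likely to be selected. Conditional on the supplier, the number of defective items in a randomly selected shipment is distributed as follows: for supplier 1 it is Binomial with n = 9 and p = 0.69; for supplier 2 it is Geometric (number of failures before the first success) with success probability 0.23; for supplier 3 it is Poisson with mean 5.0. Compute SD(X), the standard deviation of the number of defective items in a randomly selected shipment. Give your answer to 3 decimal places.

Per component, 1: μ=6.21, E[X²]=40.4892; 2: μ=3.34783, E[X²]=25.7637; 3: μ=5, E[X²]=30.
E[X] = 0.333333·6.21 + 0.333333·3.34783 + 0.333333·5 = 4.85261.
E[X²] = 0.333333·40.4892 + 0.333333·25.7637 + 0.333333·30 = 32.0843.
Var(X) = E[X²] − (E[X])² = 32.0843 − 23.5478 = 8.53649.
SD(X) = √8.53649 = 2.92173.

2.922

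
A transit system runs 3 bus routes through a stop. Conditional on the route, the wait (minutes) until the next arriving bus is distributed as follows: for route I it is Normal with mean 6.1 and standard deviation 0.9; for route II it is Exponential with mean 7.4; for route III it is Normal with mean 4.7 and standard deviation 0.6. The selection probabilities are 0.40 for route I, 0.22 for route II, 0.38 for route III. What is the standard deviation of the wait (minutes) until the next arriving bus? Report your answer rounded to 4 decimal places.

3.6829

Per component, I: μ=6.1, E[X²]=38.02; II: μ=7.4, E[X²]=109.52; III: μ=4.7, E[X²]=22.45.
E[X] = 0.4·6.1 + 0.22·7.4 + 0.38·4.7 = 5.854.
E[X²] = 0.4·38.02 + 0.22·109.52 + 0.38·22.45 = 47.8334.
Var(X) = E[X²] − (E[X])² = 47.8334 − 34.2693 = 13.5641.
SD(X) = √13.5641 = 3.68295.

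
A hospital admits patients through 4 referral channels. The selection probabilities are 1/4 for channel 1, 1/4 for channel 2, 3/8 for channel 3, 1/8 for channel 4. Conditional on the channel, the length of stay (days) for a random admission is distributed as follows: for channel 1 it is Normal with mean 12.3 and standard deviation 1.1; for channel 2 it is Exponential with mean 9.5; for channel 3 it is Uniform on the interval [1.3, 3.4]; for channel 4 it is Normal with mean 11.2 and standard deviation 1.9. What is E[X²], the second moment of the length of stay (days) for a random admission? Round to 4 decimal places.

For each component E[X²] = Var + (mean)², giving 1: 152.5; 2: 180.5; 3: 5.89; 4: 129.05.
Overall E[X²] = 0.25·152.5 + 0.25·180.5 + 0.375·5.89 + 0.125·129.05 = 101.59.

101.5900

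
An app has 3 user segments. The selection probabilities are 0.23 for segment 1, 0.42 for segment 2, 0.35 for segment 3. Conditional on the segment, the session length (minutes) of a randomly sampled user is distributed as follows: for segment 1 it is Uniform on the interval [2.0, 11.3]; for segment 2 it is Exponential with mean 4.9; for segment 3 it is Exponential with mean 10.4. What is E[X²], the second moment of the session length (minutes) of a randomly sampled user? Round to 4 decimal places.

For each component E[X²] = Var + (mean)², giving 1: 51.43; 2: 48.02; 3: 216.32.
Overall E[X²] = 0.23·51.43 + 0.42·48.02 + 0.35·216.32 = 107.709.

107.7093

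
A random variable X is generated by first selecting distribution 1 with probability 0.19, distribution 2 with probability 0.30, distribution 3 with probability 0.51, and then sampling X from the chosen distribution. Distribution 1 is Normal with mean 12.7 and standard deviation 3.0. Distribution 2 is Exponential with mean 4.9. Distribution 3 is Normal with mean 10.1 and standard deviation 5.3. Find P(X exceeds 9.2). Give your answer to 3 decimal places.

0.502

Conditional on each component, P(X > 9.2): 1: 0.878327; 2: 0.152964; 3: 0.567421.
By total probability, P(X > 9.2) = 0.19·0.878327 + 0.3·0.152964 + 0.51·0.567421 = 0.502156.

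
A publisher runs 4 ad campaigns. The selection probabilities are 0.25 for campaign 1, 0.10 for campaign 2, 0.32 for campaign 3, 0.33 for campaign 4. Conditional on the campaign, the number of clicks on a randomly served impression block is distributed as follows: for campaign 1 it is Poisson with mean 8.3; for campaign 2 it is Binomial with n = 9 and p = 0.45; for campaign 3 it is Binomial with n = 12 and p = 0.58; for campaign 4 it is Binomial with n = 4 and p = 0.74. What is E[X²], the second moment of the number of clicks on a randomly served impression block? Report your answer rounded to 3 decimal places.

40.743

For each component E[X²] = Var + (mean)², giving 1: 77.19; 2: 18.63; 3: 51.3648; 4: 9.5312.
Overall E[X²] = 0.25·77.19 + 0.1·18.63 + 0.32·51.3648 + 0.33·9.5312 = 40.7425.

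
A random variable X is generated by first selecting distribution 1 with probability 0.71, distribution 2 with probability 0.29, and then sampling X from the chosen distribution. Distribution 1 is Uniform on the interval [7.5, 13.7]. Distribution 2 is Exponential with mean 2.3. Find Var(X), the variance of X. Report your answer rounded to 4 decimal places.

Per component, 1: μ=10.6, E[X²]=115.563; 2: μ=2.3, E[X²]=10.58.
E[X] = 0.71·10.6 + 0.29·2.3 = 8.193.
E[X²] = 0.71·115.563 + 0.29·10.58 = 85.1182.
Var(X) = E[X²] − (E[X])² = 85.1182 − 67.1252 = 17.9929.

17.9929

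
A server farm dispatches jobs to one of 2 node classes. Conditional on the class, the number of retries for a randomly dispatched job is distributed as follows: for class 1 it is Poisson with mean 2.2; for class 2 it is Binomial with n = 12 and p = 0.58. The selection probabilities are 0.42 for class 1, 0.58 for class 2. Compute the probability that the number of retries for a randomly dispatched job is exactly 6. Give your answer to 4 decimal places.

0.1193

Conditional on each class, P(X = 6): 1: 0.0174484; 2: 0.193079.
By total probability, P(X = 6) = 0.42·0.0174484 + 0.58·0.193079 = 0.119314.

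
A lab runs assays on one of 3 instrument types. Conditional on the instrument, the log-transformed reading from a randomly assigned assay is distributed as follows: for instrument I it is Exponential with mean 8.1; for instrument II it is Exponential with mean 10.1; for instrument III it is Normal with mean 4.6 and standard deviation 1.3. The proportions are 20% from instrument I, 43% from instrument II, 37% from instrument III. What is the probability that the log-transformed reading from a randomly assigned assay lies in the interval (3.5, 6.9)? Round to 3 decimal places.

Conditional on each instrument, P(3.5 < X < 6.9): I: 0.222521; II: 0.20212; III: 0.762839.
By total probability, P(3.5 < X < 6.9) = 0.2·0.222521 + 0.43·0.20212 + 0.37·0.762839 = 0.413666.

0.414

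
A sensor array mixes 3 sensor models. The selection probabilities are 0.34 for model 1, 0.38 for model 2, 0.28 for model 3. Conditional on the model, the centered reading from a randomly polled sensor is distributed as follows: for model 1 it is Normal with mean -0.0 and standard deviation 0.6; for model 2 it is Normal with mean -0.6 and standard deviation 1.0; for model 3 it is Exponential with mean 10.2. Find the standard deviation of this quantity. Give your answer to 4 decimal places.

7.2108

Per component, 1: μ=-0, E[X²]=0.36; 2: μ=-0.6, E[X²]=1.36; 3: μ=10.2, E[X²]=208.08.
E[X] = 0.34·-0 + 0.38·-0.6 + 0.28·10.2 = 2.628.
E[X²] = 0.34·0.36 + 0.38·1.36 + 0.28·208.08 = 58.9016.
Var(X) = E[X²] − (E[X])² = 58.9016 − 6.90638 = 51.9952.
SD(X) = √51.9952 = 7.21077.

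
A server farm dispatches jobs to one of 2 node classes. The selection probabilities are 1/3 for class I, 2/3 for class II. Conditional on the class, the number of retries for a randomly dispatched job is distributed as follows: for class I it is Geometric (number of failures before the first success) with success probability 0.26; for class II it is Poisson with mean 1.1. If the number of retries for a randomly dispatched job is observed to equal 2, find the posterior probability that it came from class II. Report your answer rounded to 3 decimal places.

0.739

Likelihoods P(X=2 | ·): I: 0.142376; II: 0.201387.
Posterior ∝ prior × likelihood. Numerator for II: 0.666667·0.201387 = 0.134258.
Normalizing constant: 0.333333·0.142376 + 0.666667·0.201387 = 0.181717.
P(II | observation) = 0.134258 / 0.181717 = 0.738832.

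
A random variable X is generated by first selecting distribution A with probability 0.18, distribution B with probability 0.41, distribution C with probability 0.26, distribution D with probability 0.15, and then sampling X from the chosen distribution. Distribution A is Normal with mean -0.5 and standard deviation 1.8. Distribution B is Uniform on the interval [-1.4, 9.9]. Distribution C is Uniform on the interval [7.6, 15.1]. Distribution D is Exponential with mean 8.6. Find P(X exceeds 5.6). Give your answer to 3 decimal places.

0.494

Conditional on each component, P(X > 5.6): A: 0.000350882; B: 0.380531; C: 1; D: 0.521439.
By total probability, P(X > 5.6) = 0.18·0.000350882 + 0.41·0.380531 + 0.26·1 + 0.15·0.521439 = 0.494297.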